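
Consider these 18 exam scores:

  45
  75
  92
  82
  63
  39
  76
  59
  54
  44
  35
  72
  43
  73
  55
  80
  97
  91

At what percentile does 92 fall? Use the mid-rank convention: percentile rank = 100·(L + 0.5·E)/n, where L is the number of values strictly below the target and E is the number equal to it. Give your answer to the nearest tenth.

91.7

Sorted: 35, 39, 43, 44, 45, 54, 55, 59, 63, 72, 73, 75, 76, 80, 82, 91, 92, 97.
Count below 92: L = 16; count equal: E = 1; n = 18.
Percentile rank = 100·(16 + 0.5·1)/18 = 100·16.5/18 = 91.67.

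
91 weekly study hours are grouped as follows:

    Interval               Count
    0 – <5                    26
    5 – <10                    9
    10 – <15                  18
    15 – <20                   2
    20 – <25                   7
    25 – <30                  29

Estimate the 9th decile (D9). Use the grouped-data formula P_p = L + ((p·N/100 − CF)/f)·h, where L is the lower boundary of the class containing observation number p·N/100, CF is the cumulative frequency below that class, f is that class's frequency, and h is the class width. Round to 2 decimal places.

N = 91; target position k = 90/100 · 91 = 81.9.
Cumulative frequencies: 26, 35, 53, 55, 62, 91.
Observation 81.9 falls in the class 25 – <30.
L = 25, CF = 62, f = 29, h = 5.
P90 = 25 + ((81.9 − 62)/29)·5 = 25 + 3.43103 = 28.431.

28.43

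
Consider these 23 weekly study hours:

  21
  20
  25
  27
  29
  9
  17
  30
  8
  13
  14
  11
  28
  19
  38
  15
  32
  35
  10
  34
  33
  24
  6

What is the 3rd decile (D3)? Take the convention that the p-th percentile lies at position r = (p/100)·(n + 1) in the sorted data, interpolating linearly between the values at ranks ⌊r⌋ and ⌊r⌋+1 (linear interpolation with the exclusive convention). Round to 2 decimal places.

Sorted: 6, 8, 9, 10, 11, 13, 14, 15, 17, 19, 20, 21, 24, 25, 27, 28, 29, 30, 32, 33, 34, 35, 38.
n = 23.
r = (30/100)·(23 + 1) = 7.2.
Rank 7 is 14 and rank 8 is 15.
Interpolate: 14 + 0.2·(15 − 14) = 14 + 0.2·1 = 14.2.

14.20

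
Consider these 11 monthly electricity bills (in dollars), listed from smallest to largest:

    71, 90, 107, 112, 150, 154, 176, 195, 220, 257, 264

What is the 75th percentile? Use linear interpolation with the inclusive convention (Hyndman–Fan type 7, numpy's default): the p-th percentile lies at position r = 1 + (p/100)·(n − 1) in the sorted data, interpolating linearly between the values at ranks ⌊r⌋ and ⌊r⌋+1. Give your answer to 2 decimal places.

207.50

n = 11.
r = 1 + (75/100)·(11 − 1) = 1 + 7.5 = 8.5.
Rank 8 is 195 and rank 9 is 220.
Interpolate: 195 + 0.5·(220 − 195) = 195 + 0.5·25 = 207.5.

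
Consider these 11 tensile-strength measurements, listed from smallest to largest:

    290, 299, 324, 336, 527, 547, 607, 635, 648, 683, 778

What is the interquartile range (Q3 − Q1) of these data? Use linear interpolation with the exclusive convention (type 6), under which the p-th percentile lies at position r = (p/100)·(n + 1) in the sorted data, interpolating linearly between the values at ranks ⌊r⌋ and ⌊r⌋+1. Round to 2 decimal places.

324.00

n = 11.
P25: r = 3 (integer) → 324.
P75: r = 9 (integer) → 648.
Difference: 648 − 324 = 324.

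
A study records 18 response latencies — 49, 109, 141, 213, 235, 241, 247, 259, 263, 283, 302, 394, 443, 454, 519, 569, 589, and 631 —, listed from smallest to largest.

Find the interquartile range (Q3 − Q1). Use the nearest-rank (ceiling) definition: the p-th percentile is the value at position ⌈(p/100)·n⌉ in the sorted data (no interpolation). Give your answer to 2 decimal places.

n = 18.
P25: rank ⌈25/100·18⌉ = 5 → 235.
P75: rank ⌈75/100·18⌉ = 14 → 454.
Difference: 454 − 235 = 219.

219.00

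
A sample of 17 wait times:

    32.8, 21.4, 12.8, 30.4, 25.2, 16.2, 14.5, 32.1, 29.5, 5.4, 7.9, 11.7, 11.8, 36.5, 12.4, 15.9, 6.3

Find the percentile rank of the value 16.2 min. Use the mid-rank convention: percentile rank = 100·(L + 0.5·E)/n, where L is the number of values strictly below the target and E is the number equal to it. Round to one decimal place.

55.9

Sorted: 5.4, 6.3, 7.9, 11.7, 11.8, 12.4, 12.8, 14.5, 15.9, 16.2, 21.4, 25.2, 29.5, 30.4, 32.1, 32.8, 36.5.
Count below 16.2: L = 9; count equal: E = 1; n = 17.
Percentile rank = 100·(9 + 0.5·1)/17 = 100·9.5/17 = 55.88.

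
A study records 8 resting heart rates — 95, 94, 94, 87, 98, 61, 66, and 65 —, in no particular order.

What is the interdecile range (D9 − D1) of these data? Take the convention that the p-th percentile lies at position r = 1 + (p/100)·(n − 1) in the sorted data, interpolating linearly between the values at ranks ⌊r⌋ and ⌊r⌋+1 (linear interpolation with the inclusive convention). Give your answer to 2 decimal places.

Sorted: 61, 65, 66, 87, 94, 94, 95, 98.
n = 8.
P10: r = 1.7; ranks 1–2 are 61, 65; interpolating gives 63.8.
P90: r = 7.3; ranks 7–8 are 95, 98; interpolating gives 95.9.
Difference: 95.9 − 63.8 = 32.1.

32.10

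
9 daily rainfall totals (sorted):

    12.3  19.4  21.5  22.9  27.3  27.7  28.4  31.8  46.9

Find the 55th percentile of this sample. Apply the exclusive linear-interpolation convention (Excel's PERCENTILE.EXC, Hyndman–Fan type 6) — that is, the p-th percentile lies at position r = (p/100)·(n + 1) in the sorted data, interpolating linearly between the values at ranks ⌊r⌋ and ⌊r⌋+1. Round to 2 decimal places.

n = 9.
r = (55/100)·(9 + 1) = 5.5.
Rank 5 is 27.3 and rank 6 is 27.7.
Interpolate: 27.3 + 0.5·(27.7 − 27.3) = 27.3 + 0.5·0.4 = 27.5.

27.50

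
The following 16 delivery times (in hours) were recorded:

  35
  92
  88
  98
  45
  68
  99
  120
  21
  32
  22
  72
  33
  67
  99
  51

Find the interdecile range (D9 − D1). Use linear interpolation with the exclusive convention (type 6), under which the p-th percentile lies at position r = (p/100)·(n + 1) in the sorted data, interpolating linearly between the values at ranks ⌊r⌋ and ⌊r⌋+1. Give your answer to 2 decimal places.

83.60

Sorted: 21, 22, 32, 33, 35, 45, 51, 67, 68, 72, 88, 92, 98, 99, 99, 120.
n = 16.
P10: r = 1.7; ranks 1–2 are 21, 22; interpolating gives 21.7.
P90: r = 15.3; ranks 15–16 are 99, 120; interpolating gives 105.3.
Difference: 105.3 − 21.7 = 83.6.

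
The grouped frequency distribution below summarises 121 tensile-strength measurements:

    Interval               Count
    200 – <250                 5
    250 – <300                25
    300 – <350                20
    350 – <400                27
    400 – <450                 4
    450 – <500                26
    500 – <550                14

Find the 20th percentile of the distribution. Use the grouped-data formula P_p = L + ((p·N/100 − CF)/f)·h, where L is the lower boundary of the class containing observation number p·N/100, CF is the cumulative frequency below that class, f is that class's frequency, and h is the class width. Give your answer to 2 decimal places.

288.40

N = 121; target position k = 20/100 · 121 = 24.2.
Cumulative frequencies: 5, 30, 50, 77, 81, 107, 121.
Observation 24.2 falls in the class 250 – <300.
L = 250, CF = 5, f = 25, h = 50.
P20 = 250 + ((24.2 − 5)/25)·50 = 250 + 38.4 = 288.4.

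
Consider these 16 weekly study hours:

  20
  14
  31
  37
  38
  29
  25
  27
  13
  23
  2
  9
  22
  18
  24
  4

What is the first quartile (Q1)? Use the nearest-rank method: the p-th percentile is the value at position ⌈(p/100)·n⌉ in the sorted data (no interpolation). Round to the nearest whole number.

13

Sorted: 2, 4, 9, 13, 14, 18, 20, 22, 23, 24, 25, 27, 29, 31, 37, 38.
n = 16.
Position = ⌈25/100 · 16⌉ = ⌈4⌉ = 4.
The value at rank 4 is 13.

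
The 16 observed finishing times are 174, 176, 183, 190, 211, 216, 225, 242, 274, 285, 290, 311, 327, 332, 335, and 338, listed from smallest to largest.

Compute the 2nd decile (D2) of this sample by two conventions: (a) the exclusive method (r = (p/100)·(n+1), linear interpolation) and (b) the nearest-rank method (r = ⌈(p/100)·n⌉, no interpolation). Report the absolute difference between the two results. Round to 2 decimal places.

4.20

n = 16.
(a) r = 3.4; between ranks 3 (183) and 4 (190): 185.8.
(b) the nearest-rank method: rank 4 → 190.
|185.8 − 190| = 4.2.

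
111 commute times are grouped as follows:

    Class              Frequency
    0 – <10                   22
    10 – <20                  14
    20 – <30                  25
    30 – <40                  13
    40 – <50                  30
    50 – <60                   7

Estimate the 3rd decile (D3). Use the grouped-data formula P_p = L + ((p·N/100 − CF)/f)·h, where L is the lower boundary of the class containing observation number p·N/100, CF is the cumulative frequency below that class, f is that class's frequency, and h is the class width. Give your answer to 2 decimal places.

N = 111; target position k = 30/100 · 111 = 33.3.
Cumulative frequencies: 22, 36, 61, 74, 104, 111.
Observation 33.3 falls in the class 10 – <20.
L = 10, CF = 22, f = 14, h = 10.
P30 = 10 + ((33.3 − 22)/14)·10 = 10 + 8.07143 = 18.0714.

18.07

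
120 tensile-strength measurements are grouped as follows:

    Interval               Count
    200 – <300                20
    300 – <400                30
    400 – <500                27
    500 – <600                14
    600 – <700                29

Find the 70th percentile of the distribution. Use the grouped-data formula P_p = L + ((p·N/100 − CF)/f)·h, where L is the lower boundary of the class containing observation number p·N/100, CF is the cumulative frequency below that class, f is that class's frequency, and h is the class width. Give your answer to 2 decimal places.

550.00

N = 120; target position k = 70/100 · 120 = 84.
Cumulative frequencies: 20, 50, 77, 91, 120.
Observation 84 falls in the class 500 – <600.
L = 500, CF = 77, f = 14, h = 100.
P70 = 500 + ((84 − 77)/14)·100 = 500 + 50 = 550.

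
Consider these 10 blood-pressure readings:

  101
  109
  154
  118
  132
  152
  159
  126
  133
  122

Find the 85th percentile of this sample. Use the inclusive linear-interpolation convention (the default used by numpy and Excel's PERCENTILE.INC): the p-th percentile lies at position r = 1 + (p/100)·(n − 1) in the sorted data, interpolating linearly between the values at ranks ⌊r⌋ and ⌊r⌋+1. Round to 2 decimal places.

Sorted: 101, 109, 118, 122, 126, 132, 133, 152, 154, 159.
n = 10.
r = 1 + (85/100)·(10 − 1) = 1 + 7.65 = 8.65.
Rank 8 is 152 and rank 9 is 154.
Interpolate: 152 + 0.65·(154 − 152) = 152 + 0.65·2 = 153.3.

153.30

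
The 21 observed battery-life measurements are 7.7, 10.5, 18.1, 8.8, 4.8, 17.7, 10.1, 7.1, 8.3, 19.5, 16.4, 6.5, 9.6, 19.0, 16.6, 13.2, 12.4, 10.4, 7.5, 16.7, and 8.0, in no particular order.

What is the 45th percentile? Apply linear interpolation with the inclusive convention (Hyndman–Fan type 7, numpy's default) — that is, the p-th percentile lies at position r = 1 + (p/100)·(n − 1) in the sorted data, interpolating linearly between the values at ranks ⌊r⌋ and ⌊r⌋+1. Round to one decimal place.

Sorted: 4.8, 6.5, 7.1, 7.5, 7.7, 8.0, 8.3, 8.8, 9.6, 10.1, 10.4, 10.5, 12.4, 13.2, 16.4, 16.6, 16.7, 17.7, 18.1, 19.0, 19.5.
n = 21.
r = 1 + (45/100)·(21 − 1) = 1 + 9 = 10.
r is an integer, so P45 is the value at rank 10: 10.1.

10.1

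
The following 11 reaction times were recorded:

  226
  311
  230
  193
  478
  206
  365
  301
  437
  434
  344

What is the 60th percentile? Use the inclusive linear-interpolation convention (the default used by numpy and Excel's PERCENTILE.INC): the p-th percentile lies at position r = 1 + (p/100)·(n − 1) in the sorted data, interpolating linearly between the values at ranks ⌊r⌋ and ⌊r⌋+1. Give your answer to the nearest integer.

344

Sorted: 193, 206, 226, 230, 301, 311, 344, 365, 434, 437, 478.
n = 11.
r = 1 + (60/100)·(11 − 1) = 1 + 6 = 7.
r is an integer, so P60 is the value at rank 7: 344.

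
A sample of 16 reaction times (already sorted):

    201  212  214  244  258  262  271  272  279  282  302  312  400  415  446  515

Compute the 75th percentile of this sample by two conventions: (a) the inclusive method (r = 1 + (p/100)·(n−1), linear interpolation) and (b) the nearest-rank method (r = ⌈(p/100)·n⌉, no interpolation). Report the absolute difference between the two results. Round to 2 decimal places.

n = 16.
(a) r = 12.25; between ranks 12 (312) and 13 (400): 334.
(b) the nearest-rank method: rank 12 → 312.
|334 − 312| = 22.

22.00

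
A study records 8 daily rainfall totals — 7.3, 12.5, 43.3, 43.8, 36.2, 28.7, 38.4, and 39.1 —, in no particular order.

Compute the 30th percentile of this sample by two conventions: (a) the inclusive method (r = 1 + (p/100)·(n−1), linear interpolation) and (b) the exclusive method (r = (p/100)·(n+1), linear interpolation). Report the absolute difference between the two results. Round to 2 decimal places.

Sorted: 7.3, 12.5, 28.7, 36.2, 38.4, 39.1, 43.3, 43.8.
n = 8.
(a) r = 3.1; between ranks 3 (28.7) and 4 (36.2): 29.45.
(b) r = 2.7; between ranks 2 (12.5) and 3 (28.7): 23.84.
|29.45 − 23.84| = 5.61.

5.61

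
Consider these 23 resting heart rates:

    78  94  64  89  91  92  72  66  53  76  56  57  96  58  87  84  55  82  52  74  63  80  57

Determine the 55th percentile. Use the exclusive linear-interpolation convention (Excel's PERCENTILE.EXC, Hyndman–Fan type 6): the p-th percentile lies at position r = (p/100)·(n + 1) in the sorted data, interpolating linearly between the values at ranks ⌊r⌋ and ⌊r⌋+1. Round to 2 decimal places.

76.40

Sorted: 52, 53, 55, 56, 57, 57, 58, 63, 64, 66, 72, 74, 76, 78, 80, 82, 84, 87, 89, 91, 92, 94, 96.
n = 23.
r = (55/100)·(23 + 1) = 13.2.
Rank 13 is 76 and rank 14 is 78.
Interpolate: 76 + 0.2·(78 − 76) = 76 + 0.2·2 = 76.4.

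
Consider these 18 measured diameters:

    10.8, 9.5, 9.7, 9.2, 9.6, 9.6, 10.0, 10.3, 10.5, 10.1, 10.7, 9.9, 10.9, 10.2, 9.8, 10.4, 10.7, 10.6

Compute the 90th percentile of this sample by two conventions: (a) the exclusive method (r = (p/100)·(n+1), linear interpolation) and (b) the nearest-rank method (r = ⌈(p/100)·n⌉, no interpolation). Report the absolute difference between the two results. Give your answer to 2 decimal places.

Sorted: 9.2, 9.5, 9.6, 9.6, 9.7, 9.8, 9.9, 10.0, 10.1, 10.2, 10.3, 10.4, 10.5, 10.6, 10.7, 10.7, 10.8, 10.9.
n = 18.
(a) r = 17.1; between ranks 17 (10.8) and 18 (10.9): 10.81.
(b) the nearest-rank method: rank 17 → 10.8.
|10.81 − 10.8| = 0.01.

0.01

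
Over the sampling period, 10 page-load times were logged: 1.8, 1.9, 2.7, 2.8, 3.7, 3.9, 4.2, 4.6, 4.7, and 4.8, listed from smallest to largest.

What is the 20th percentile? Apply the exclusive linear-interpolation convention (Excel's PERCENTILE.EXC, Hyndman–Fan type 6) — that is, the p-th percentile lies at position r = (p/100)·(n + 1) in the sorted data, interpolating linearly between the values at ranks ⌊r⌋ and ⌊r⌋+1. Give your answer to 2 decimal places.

n = 10.
r = (20/100)·(10 + 1) = 2.2.
Rank 2 is 1.9 and rank 3 is 2.7.
Interpolate: 1.9 + 0.2·(2.7 − 1.9) = 1.9 + 0.2·0.8 = 2.06.

2.06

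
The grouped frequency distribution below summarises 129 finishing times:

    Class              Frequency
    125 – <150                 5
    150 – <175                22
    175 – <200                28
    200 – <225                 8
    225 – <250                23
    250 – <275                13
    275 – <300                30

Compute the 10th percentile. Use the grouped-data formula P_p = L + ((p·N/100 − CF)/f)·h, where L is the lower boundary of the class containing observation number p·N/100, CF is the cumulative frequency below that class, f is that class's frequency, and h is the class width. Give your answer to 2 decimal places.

N = 129; target position k = 10/100 · 129 = 12.9.
Cumulative frequencies: 5, 27, 55, 63, 86, 99, 129.
Observation 12.9 falls in the class 150 – <175.
L = 150, CF = 5, f = 22, h = 25.
P10 = 150 + ((12.9 − 5)/22)·25 = 150 + 8.97727 = 158.977.

158.98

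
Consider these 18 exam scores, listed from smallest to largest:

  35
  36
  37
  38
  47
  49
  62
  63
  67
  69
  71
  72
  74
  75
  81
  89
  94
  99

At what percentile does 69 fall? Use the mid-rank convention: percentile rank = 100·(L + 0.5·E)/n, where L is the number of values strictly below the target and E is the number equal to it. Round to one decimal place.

52.8

Count below 69: L = 9; count equal: E = 1; n = 18.
Percentile rank = 100·(9 + 0.5·1)/18 = 100·9.5/18 = 52.78.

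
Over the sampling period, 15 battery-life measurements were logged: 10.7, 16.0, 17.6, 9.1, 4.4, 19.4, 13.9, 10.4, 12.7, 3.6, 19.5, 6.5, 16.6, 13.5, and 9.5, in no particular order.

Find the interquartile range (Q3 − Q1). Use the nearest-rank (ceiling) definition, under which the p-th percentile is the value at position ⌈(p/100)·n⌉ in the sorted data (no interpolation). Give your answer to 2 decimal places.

7.50

Sorted: 3.6, 4.4, 6.5, 9.1, 9.5, 10.4, 10.7, 12.7, 13.5, 13.9, 16.0, 16.6, 17.6, 19.4, 19.5.
n = 15.
P25: rank ⌈25/100·15⌉ = 4 → 9.1.
P75: rank ⌈75/100·15⌉ = 12 → 16.6.
Difference: 16.6 − 9.1 = 7.5.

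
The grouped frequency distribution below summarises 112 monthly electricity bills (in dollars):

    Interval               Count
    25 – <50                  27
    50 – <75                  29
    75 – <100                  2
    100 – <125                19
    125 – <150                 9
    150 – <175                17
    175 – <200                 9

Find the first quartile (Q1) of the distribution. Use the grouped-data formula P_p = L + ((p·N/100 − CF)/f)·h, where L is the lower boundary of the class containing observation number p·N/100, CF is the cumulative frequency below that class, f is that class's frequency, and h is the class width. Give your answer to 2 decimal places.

50.86

N = 112; target position k = 25/100 · 112 = 28.
Cumulative frequencies: 27, 56, 58, 77, 86, 103, 112.
Observation 28 falls in the class 50 – <75.
L = 50, CF = 27, f = 29, h = 25.
P25 = 50 + ((28 − 27)/29)·25 = 50 + 0.862069 = 50.8621.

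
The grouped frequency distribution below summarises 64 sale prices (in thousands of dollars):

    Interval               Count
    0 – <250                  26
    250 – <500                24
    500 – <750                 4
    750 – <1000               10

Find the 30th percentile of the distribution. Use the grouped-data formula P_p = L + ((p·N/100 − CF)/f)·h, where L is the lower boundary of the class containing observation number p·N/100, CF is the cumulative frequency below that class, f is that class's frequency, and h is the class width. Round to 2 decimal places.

184.62

N = 64; target position k = 30/100 · 64 = 19.2.
Cumulative frequencies: 26, 50, 54, 64.
Observation 19.2 falls in the class 0 – <250.
L = 0, CF = 0, f = 26, h = 250.
P30 = 0 + ((19.2 − 0)/26)·250 = 0 + 184.615 = 184.615.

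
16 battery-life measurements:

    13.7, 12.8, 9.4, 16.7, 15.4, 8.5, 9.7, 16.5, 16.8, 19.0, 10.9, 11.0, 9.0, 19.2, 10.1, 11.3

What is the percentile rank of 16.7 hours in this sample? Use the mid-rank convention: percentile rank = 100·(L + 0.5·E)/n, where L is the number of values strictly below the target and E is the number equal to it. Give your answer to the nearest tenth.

78.1

Sorted: 8.5, 9.0, 9.4, 9.7, 10.1, 10.9, 11.0, 11.3, 12.8, 13.7, 15.4, 16.5, 16.7, 16.8, 19.0, 19.2.
Count below 16.7: L = 12; count equal: E = 1; n = 16.
Percentile rank = 100·(12 + 0.5·1)/16 = 100·12.5/16 = 78.12.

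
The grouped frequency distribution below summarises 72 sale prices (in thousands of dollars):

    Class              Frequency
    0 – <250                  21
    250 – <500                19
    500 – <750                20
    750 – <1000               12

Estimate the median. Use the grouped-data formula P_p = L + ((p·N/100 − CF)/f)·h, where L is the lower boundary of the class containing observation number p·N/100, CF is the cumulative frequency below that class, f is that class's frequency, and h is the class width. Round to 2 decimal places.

447.37

N = 72; target position k = 50/100 · 72 = 36.
Cumulative frequencies: 21, 40, 60, 72.
Observation 36 falls in the class 250 – <500.
L = 250, CF = 21, f = 19, h = 250.
P50 = 250 + ((36 − 21)/19)·250 = 250 + 197.368 = 447.368.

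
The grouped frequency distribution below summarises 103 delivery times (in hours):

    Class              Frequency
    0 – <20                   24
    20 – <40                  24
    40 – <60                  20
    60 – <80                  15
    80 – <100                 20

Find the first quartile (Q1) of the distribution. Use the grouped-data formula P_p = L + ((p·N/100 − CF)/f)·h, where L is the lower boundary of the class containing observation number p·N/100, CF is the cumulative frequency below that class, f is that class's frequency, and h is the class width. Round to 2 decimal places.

21.46

N = 103; target position k = 25/100 · 103 = 25.75.
Cumulative frequencies: 24, 48, 68, 83, 103.
Observation 25.75 falls in the class 20 – <40.
L = 20, CF = 24, f = 24, h = 20.
P25 = 20 + ((25.75 − 24)/24)·20 = 20 + 1.45833 = 21.4583.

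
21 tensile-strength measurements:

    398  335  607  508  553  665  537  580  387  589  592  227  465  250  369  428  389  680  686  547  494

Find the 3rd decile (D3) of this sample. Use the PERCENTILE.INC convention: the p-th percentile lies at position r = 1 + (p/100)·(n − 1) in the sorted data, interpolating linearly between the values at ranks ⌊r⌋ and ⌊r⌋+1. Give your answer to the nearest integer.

398

Sorted: 227, 250, 335, 369, 387, 389, 398, 428, 465, 494, 508, 537, 547, 553, 580, 589, 592, 607, 665, 680, 686.
n = 21.
r = 1 + (30/100)·(21 − 1) = 1 + 6 = 7.
r is an integer, so P30 is the value at rank 7: 398.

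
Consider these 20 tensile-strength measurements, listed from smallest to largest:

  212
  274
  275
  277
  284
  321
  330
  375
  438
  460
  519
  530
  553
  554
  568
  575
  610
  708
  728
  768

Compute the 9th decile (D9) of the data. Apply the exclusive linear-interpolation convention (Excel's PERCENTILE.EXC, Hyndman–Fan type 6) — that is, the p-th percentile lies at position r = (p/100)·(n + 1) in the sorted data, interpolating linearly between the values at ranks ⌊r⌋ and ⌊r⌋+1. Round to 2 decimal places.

726.00

n = 20.
r = (90/100)·(20 + 1) = 18.9.
Rank 18 is 708 and rank 19 is 728.
Interpolate: 708 + 0.9·(728 − 708) = 708 + 0.9·20 = 726.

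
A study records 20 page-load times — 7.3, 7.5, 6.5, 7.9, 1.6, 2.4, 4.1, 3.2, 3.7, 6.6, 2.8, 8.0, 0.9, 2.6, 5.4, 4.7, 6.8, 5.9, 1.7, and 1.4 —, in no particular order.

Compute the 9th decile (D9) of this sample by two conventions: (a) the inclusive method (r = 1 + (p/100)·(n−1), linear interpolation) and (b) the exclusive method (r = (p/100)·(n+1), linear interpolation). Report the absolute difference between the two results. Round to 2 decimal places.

0.32

Sorted: 0.9, 1.4, 1.6, 1.7, 2.4, 2.6, 2.8, 3.2, 3.7, 4.1, 4.7, 5.4, 5.9, 6.5, 6.6, 6.8, 7.3, 7.5, 7.9, 8.0.
n = 20.
(a) r = 18.1; between ranks 18 (7.5) and 19 (7.9): 7.54.
(b) r = 18.9; between ranks 18 (7.5) and 19 (7.9): 7.86.
|7.54 − 7.86| = 0.32.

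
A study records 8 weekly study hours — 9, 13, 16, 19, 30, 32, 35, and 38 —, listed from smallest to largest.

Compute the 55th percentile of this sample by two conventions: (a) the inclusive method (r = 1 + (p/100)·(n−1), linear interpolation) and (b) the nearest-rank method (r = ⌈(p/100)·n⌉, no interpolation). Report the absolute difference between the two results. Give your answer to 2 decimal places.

1.65

n = 8.
(a) r = 4.85; between ranks 4 (19) and 5 (30): 28.35.
(b) the nearest-rank method: rank 5 → 30.
|28.35 − 30| = 1.65.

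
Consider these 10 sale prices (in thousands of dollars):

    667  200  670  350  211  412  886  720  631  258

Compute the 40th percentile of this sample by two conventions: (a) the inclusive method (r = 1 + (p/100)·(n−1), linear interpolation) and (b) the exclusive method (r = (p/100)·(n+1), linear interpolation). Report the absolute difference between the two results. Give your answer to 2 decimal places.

12.40

Sorted: 200, 211, 258, 350, 412, 631, 667, 670, 720, 886.
n = 10.
(a) r = 4.6; between ranks 4 (350) and 5 (412): 387.2.
(b) r = 4.4; between ranks 4 (350) and 5 (412): 374.8.
|387.2 − 374.8| = 12.4.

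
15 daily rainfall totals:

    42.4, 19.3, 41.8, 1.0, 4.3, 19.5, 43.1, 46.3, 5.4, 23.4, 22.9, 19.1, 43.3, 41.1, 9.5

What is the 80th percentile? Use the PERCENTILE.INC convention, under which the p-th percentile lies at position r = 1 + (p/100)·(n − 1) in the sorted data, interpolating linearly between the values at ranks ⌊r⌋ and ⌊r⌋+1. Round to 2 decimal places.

42.54

Sorted: 1.0, 4.3, 5.4, 9.5, 19.1, 19.3, 19.5, 22.9, 23.4, 41.1, 41.8, 42.4, 43.1, 43.3, 46.3.
n = 15.
r = 1 + (80/100)·(15 − 1) = 1 + 11.2 = 12.2.
Rank 12 is 42.4 and rank 13 is 43.1.
Interpolate: 42.4 + 0.2·(43.1 − 42.4) = 42.4 + 0.2·0.7 = 42.54.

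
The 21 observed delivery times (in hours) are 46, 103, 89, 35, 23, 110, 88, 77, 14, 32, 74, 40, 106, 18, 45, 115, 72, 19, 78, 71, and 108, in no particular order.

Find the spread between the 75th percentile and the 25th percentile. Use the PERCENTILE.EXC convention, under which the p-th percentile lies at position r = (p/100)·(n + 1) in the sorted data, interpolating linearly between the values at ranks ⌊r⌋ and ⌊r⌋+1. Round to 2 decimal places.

62.50

Sorted: 14, 18, 19, 23, 32, 35, 40, 45, 46, 71, 72, 74, 77, 78, 88, 89, 103, 106, 108, 110, 115.
n = 21.
P25: r = 5.5; ranks 5–6 are 32, 35; interpolating gives 33.5.
P75: r = 16.5; ranks 16–17 are 89, 103; interpolating gives 96.
Difference: 96 − 33.5 = 62.5.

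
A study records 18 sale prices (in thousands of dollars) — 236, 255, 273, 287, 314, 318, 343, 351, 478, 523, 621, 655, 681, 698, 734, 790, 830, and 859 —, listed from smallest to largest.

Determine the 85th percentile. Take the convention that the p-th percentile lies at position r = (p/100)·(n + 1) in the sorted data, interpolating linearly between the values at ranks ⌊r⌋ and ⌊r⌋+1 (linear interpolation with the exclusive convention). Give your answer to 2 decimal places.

n = 18.
r = (85/100)·(18 + 1) = 16.15.
Rank 16 is 790 and rank 17 is 830.
Interpolate: 790 + 0.15·(830 − 790) = 790 + 0.15·40 = 796.

796.00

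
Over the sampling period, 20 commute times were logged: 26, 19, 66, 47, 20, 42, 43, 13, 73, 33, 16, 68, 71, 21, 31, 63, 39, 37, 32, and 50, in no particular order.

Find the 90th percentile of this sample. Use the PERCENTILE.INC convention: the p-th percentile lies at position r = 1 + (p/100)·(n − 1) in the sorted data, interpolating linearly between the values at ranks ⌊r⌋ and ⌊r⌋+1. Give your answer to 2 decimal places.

Sorted: 13, 16, 19, 20, 21, 26, 31, 32, 33, 37, 39, 42, 43, 47, 50, 63, 66, 68, 71, 73.
n = 20.
r = 1 + (90/100)·(20 − 1) = 1 + 17.1 = 18.1.
Rank 18 is 68 and rank 19 is 71.
Interpolate: 68 + 0.1·(71 − 68) = 68 + 0.1·3 = 68.3.

68.30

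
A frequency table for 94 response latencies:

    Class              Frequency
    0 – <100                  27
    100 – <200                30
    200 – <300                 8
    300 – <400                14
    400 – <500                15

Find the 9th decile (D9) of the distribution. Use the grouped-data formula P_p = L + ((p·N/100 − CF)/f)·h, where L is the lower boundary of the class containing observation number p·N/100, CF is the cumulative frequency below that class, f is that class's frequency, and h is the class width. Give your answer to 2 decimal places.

N = 94; target position k = 90/100 · 94 = 84.6.
Cumulative frequencies: 27, 57, 65, 79, 94.
Observation 84.6 falls in the class 400 – <500.
L = 400, CF = 79, f = 15, h = 100.
P90 = 400 + ((84.6 − 79)/15)·100 = 400 + 37.3333 = 437.333.

437.33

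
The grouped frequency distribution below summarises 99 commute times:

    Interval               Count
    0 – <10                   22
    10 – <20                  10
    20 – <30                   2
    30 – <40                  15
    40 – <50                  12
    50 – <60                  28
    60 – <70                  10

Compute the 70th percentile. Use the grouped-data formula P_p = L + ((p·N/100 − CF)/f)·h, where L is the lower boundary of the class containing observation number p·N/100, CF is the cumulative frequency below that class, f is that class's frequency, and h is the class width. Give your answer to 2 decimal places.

52.96

N = 99; target position k = 70/100 · 99 = 69.3.
Cumulative frequencies: 22, 32, 34, 49, 61, 89, 99.
Observation 69.3 falls in the class 50 – <60.
L = 50, CF = 61, f = 28, h = 10.
P70 = 50 + ((69.3 − 61)/28)·10 = 50 + 2.96429 = 52.9643.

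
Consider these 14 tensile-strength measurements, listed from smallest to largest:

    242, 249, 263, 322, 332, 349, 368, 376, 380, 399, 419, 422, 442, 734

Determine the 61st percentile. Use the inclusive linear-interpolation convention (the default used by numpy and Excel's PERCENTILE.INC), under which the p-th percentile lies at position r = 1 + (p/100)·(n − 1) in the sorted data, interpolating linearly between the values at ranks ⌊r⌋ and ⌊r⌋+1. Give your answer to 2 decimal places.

n = 14.
r = 1 + (61/100)·(14 − 1) = 1 + 7.93 = 8.93.
Rank 8 is 376 and rank 9 is 380.
Interpolate: 376 + 0.93·(380 − 376) = 376 + 0.93·4 = 379.72.

379.72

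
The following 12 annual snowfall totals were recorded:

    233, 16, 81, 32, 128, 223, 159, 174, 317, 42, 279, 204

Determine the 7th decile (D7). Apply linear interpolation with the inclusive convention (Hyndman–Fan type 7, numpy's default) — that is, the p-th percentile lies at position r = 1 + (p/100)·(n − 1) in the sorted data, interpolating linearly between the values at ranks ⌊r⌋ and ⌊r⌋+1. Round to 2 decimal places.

Sorted: 16, 32, 42, 81, 128, 159, 174, 204, 223, 233, 279, 317.
n = 12.
r = 1 + (70/100)·(12 − 1) = 1 + 7.7 = 8.7.
Rank 8 is 204 and rank 9 is 223.
Interpolate: 204 + 0.7·(223 − 204) = 204 + 0.7·19 = 217.3.

217.30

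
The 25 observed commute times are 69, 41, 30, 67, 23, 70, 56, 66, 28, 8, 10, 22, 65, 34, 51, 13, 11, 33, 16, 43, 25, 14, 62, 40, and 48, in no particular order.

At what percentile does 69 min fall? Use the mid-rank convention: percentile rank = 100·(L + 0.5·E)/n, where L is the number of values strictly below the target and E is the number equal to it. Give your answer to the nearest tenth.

94.0

Sorted: 8, 10, 11, 13, 14, 16, 22, 23, 25, 28, 30, 33, 34, 40, 41, 43, 48, 51, 56, 62, 65, 66, 67, 69, 70.
Count below 69: L = 23; count equal: E = 1; n = 25.
Percentile rank = 100·(23 + 0.5·1)/25 = 100·23.5/25 = 94.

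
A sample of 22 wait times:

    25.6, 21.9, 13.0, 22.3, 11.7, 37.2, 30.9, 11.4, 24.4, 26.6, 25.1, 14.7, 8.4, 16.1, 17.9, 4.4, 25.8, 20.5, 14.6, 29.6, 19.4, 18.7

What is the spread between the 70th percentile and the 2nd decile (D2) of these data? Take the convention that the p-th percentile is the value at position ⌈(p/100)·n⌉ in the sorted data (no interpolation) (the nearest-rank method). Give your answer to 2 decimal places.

Sorted: 4.4, 8.4, 11.4, 11.7, 13.0, 14.6, 14.7, 16.1, 17.9, 18.7, 19.4, 20.5, 21.9, 22.3, 24.4, 25.1, 25.6, 25.8, 26.6, 29.6, 30.9, 37.2.
n = 22.
P20: rank ⌈20/100·22⌉ = 5 → 13.
P70: rank ⌈70/100·22⌉ = 16 → 25.1.
Difference: 25.1 − 13 = 12.1.

12.10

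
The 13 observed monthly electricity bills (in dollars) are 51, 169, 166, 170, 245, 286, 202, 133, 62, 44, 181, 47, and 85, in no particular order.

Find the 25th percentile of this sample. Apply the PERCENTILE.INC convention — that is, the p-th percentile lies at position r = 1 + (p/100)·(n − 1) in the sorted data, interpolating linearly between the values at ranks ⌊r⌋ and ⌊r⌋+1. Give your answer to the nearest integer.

Sorted: 44, 47, 51, 62, 85, 133, 166, 169, 170, 181, 202, 245, 286.
n = 13.
r = 1 + (25/100)·(13 − 1) = 1 + 3 = 4.
r is an integer, so P25 is the value at rank 4: 62.

62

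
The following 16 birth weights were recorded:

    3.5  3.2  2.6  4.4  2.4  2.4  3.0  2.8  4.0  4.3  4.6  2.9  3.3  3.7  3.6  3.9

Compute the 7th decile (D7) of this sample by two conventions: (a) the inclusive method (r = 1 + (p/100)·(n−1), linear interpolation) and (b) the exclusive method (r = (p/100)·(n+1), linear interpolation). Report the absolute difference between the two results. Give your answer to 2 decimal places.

Sorted: 2.4, 2.4, 2.6, 2.8, 2.9, 3.0, 3.2, 3.3, 3.5, 3.6, 3.7, 3.9, 4.0, 4.3, 4.4, 4.6.
n = 16.
(a) r = 11.5; between ranks 11 (3.7) and 12 (3.9): 3.8.
(b) r = 11.9; between ranks 11 (3.7) and 12 (3.9): 3.88.
|3.8 − 3.88| = 0.08.

0.08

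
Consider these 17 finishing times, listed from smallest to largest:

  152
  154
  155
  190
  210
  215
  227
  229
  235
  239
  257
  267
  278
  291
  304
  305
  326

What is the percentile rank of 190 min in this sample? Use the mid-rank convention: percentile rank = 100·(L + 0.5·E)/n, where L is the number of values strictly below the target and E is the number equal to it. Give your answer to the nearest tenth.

Count below 190: L = 3; count equal: E = 1; n = 17.
Percentile rank = 100·(3 + 0.5·1)/17 = 100·3.5/17 = 20.59.

20.6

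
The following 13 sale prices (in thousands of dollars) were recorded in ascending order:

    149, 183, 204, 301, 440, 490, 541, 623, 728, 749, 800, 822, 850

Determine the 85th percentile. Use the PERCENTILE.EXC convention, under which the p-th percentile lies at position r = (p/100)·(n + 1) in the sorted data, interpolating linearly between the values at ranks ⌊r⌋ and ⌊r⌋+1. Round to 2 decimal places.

n = 13.
r = (85/100)·(13 + 1) = 11.9.
Rank 11 is 800 and rank 12 is 822.
Interpolate: 800 + 0.9·(822 − 800) = 800 + 0.9·22 = 819.8.

819.80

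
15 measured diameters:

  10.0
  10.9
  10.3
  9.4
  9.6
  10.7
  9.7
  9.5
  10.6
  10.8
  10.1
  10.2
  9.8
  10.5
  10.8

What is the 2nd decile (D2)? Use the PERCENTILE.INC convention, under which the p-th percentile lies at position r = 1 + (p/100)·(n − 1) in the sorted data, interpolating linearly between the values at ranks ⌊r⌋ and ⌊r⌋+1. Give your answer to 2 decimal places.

Sorted: 9.4, 9.5, 9.6, 9.7, 9.8, 10.0, 10.1, 10.2, 10.3, 10.5, 10.6, 10.7, 10.8, 10.8, 10.9.
n = 15.
r = 1 + (20/100)·(15 − 1) = 1 + 2.8 = 3.8.
Rank 3 is 9.6 and rank 4 is 9.7.
Interpolate: 9.6 + 0.8·(9.7 − 9.6) = 9.6 + 0.8·0.1 = 9.68.

9.68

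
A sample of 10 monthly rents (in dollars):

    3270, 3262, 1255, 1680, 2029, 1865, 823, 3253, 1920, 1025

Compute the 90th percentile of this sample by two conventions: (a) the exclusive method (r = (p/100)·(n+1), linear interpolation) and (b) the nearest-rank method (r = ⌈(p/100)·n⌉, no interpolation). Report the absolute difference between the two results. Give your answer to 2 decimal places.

7.20

Sorted: 823, 1025, 1255, 1680, 1865, 1920, 2029, 3253, 3262, 3270.
n = 10.
(a) r = 9.9; between ranks 9 (3262) and 10 (3270): 3269.2.
(b) the nearest-rank method: rank 9 → 3262.
|3269.2 − 3262| = 7.2.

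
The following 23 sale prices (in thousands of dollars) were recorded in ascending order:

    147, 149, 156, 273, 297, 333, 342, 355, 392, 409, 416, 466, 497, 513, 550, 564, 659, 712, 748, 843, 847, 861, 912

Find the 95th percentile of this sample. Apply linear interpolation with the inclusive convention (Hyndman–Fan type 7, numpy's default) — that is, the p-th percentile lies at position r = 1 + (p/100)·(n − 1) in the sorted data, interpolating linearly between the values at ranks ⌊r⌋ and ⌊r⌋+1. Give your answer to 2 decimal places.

n = 23.
r = 1 + (95/100)·(23 − 1) = 1 + 20.9 = 21.9.
Rank 21 is 847 and rank 22 is 861.
Interpolate: 847 + 0.9·(861 − 847) = 847 + 0.9·14 = 859.6.

859.60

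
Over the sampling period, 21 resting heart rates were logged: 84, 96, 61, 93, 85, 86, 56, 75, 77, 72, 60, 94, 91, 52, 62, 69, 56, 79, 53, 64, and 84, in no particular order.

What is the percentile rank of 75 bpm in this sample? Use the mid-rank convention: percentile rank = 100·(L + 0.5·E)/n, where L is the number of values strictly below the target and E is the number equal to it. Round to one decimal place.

50.0

Sorted: 52, 53, 56, 56, 60, 61, 62, 64, 69, 72, 75, 77, 79, 84, 84, 85, 86, 91, 93, 94, 96.
Count below 75: L = 10; count equal: E = 1; n = 21.
Percentile rank = 100·(10 + 0.5·1)/21 = 100·10.5/21 = 50.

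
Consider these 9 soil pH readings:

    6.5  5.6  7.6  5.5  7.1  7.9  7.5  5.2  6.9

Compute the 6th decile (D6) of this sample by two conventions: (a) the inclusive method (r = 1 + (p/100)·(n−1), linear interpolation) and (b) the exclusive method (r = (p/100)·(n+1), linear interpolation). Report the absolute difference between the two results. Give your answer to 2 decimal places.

0.04

Sorted: 5.2, 5.5, 5.6, 6.5, 6.9, 7.1, 7.5, 7.6, 7.9.
n = 9.
(a) r = 5.8; between ranks 5 (6.9) and 6 (7.1): 7.06.
(b) r = 6 → value at rank 6 = 7.1.
|7.06 − 7.1| = 0.04.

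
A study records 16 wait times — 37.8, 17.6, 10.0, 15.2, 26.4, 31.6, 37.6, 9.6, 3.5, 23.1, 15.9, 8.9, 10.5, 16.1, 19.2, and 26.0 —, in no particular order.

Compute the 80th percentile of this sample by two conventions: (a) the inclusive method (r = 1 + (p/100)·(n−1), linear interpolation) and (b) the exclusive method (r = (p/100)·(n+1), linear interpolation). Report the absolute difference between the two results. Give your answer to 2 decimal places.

3.12

Sorted: 3.5, 8.9, 9.6, 10.0, 10.5, 15.2, 15.9, 16.1, 17.6, 19.2, 23.1, 26.0, 26.4, 31.6, 37.6, 37.8.
n = 16.
(a) r = 13 → value at rank 13 = 26.4.
(b) r = 13.6; between ranks 13 (26.4) and 14 (31.6): 29.52.
|26.4 − 29.52| = 3.12.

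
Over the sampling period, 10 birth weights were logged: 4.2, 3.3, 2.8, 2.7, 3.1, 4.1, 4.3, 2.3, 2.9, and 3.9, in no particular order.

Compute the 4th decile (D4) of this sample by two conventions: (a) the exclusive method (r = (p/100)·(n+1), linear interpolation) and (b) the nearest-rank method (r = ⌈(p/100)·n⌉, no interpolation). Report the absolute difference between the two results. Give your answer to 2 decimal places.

0.08

Sorted: 2.3, 2.7, 2.8, 2.9, 3.1, 3.3, 3.9, 4.1, 4.2, 4.3.
n = 10.
(a) r = 4.4; between ranks 4 (2.9) and 5 (3.1): 2.98.
(b) the nearest-rank method: rank 4 → 2.9.
|2.98 − 2.9| = 0.08.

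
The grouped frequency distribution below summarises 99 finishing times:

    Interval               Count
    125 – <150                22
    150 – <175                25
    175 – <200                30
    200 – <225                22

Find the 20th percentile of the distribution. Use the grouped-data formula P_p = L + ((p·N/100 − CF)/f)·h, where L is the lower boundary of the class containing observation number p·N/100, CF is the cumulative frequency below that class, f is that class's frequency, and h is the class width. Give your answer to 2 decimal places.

N = 99; target position k = 20/100 · 99 = 19.8.
Cumulative frequencies: 22, 47, 77, 99.
Observation 19.8 falls in the class 125 – <150.
L = 125, CF = 0, f = 22, h = 25.
P20 = 125 + ((19.8 − 0)/22)·25 = 125 + 22.5 = 147.5.

147.50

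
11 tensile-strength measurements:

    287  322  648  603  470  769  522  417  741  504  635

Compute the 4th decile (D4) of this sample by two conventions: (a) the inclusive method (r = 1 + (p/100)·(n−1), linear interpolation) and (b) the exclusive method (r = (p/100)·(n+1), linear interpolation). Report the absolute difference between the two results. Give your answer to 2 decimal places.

6.80

Sorted: 287, 322, 417, 470, 504, 522, 603, 635, 648, 741, 769.
n = 11.
(a) r = 5 → value at rank 5 = 504.
(b) r = 4.8; between ranks 4 (470) and 5 (504): 497.2.
|504 − 497.2| = 6.8.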